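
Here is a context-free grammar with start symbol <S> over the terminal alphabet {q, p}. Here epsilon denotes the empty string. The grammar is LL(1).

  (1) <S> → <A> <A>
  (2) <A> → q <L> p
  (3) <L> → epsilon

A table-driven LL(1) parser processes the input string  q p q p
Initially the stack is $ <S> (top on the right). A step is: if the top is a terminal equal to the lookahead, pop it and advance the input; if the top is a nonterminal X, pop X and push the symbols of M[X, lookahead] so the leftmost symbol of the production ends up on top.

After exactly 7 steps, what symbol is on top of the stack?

step 1: stack=$ <S>  input=q p q p $  — expand <S> → <A> <A>
step 2: stack=$ <A> <A>  input=q p q p $  — expand <A> → q <L> p
step 3: stack=$ <A> p <L> q  input=q p q p $  — match q
step 4: stack=$ <A> p <L>  input=p q p $  — expand <L> → epsilon
step 5: stack=$ <A> p  input=p q p $  — match p
step 6: stack=$ <A>  input=q p $  — expand <A> → q <L> p
step 7: stack=$ p <L> q  input=q p $  — match q
Stack after step 7: $ p <L> (top = <L>).

<L>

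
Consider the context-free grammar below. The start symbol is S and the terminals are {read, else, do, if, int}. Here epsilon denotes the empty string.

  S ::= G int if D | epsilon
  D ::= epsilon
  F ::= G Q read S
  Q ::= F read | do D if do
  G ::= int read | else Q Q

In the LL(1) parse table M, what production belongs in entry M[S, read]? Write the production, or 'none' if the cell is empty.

FIRST(D): from D::=epsilon we get {epsilon}. So FIRST(D) = {epsilon}.
FIRST(G): from G::=int read we get {int}; from G::=else Q Q we get {else}. So FIRST(G) = {else, int}.
FIRST(S): from S::=G int if D we get {else, int}; from S::=epsilon we get {epsilon}. So FIRST(S) = {epsilon, else, int}.
FIRST(F): from F::=G Q read S we get {else, int}. So FIRST(F) = {else, int}.
FIRST(Q): from Q::=F read we get {else, int}; from Q::=do D if do we get {do}. So FIRST(Q) = {do, else, int}.
FOLLOW(S) includes $ since S is the start symbol.
FOLLOW(F): in Q::=F read, F is followed by read with FIRST {read}. Thus FOLLOW(F) = {read}.
FOLLOW(S): in F::=G Q read S, the suffix after S is empty, so FOLLOW(S) ⊇ FOLLOW(F) = {read}. Thus FOLLOW(S) = {$, read}.
For S ::= G int if D: FIRST(G int if D) = {else, int}, so it goes in M[S, t] for t ∈ {else, int}.
For S ::= epsilon: FIRST(epsilon) = {epsilon}, so it goes in M[S, t] for t ∈ {}; since epsilon ∈ FIRST, also for every t ∈ FOLLOW(S) = {$, read}.

S ::= epsilon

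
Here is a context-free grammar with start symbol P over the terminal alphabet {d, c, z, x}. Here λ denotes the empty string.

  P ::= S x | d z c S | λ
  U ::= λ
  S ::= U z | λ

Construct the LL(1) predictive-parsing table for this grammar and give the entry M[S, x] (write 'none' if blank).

S ::= λ

FIRST(U) = {λ}
FIRST(S) = {λ, z}  (via U z)
FIRST(P) = {λ, d, x, z}  (via S x)
FOLLOW(P) includes $ since P is the start symbol.
FOLLOW(P): P appears on no right-hand side. Thus FOLLOW(P) = {$}.
FOLLOW(S): in P::=S x, S is followed by x with FIRST {x}; in P::=d z c S, the suffix after S is empty, so FOLLOW(S) ⊇ FOLLOW(P) = {$}. Thus FOLLOW(S) = {$, x}.
For S ::= U z: FIRST(U z) = {z}, so it goes in M[S, t] for t ∈ {z}.
For S ::= λ: FIRST(λ) = {λ}, so it goes in M[S, t] for t ∈ {}; since λ ∈ FIRST, also for every t ∈ FOLLOW(S) = {$, x}.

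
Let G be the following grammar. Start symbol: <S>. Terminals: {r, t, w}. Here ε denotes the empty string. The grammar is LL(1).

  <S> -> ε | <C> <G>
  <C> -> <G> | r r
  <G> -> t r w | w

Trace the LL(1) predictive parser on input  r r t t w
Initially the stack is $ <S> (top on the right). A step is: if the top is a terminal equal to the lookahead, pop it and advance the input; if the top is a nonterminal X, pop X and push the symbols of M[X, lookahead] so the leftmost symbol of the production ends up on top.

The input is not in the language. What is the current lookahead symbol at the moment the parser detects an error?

t

step 1: stack=$ <S>  input=r r t t w $  — expand <S> -> <C> <G>
step 2: stack=$ <G> <C>  input=r r t t w $  — expand <C> -> r r
step 3: stack=$ <G> r r  input=r r t t w $  — match r
step 4: stack=$ <G> r  input=r t t w $  — match r
step 5: stack=$ <G>  input=t t w $  — expand <G> -> t r w
step 6: stack=$ w r t  input=t t w $  — match t
step 7: stack=$ w r  input=t w $  — error: top is terminal r but lookahead is t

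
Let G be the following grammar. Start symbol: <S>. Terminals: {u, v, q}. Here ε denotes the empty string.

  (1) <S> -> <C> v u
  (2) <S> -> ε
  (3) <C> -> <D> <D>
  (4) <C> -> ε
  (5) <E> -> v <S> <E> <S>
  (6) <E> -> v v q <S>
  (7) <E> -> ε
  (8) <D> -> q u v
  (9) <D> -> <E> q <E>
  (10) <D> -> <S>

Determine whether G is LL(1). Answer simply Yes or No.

No

FIRST(<S>) = {ε, q, v}
FIRST(<C>) = {ε, q, v}
FIRST(<E>) = {ε, v}
FIRST(<D>) = {ε, q, v}
FOLLOW(<S>) = {$, q, v}
FOLLOW(<C>) = {v}
FOLLOW(<E>) = {q, v}
FOLLOW(<D>) = {q, v}
Cell M[<C>, v] receives both <C> -> <D> <D> and <C> -> ε — the grammar is not LL(1).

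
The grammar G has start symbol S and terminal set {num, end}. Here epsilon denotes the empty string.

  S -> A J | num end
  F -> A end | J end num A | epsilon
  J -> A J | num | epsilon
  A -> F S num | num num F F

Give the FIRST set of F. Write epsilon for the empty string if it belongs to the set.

FIRST(S): from S->A J we get {end, num}; from S->num end we get {num}. So FIRST(S) = {end, num}.
FIRST(F): from F->A end we get {end, num}; from F->J end num A we get {end, num}; from F->epsilon we get {epsilon}. So FIRST(F) = {epsilon, end, num}.
FIRST(A): from A->F S num we get {end, num}; from A->num num F F we get {num}. So FIRST(A) = {end, num}.
FIRST(J): from J->A J we get {end, num}; from J->num we get {num}; from J->epsilon we get {epsilon}. So FIRST(J) = {epsilon, end, num}.

{epsilon, end, num}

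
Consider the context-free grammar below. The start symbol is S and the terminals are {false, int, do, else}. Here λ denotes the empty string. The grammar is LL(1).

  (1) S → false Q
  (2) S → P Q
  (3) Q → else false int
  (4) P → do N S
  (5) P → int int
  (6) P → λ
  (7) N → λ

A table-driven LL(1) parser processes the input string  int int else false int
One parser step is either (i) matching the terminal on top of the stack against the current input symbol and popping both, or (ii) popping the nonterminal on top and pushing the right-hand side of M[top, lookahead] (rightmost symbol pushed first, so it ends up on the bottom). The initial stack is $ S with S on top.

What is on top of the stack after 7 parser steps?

step 1: stack=$ S  input=int int else false int $  — expand S → P Q
step 2: stack=$ Q P  input=int int else false int $  — expand P → int int
step 3: stack=$ Q int int  input=int int else false int $  — match int
step 4: stack=$ Q int  input=int else false int $  — match int
step 5: stack=$ Q  input=else false int $  — expand Q → else false int
step 6: stack=$ int false else  input=else false int $  — match else
step 7: stack=$ int false  input=false int $  — match false
Stack after step 7: $ int (top = int).

int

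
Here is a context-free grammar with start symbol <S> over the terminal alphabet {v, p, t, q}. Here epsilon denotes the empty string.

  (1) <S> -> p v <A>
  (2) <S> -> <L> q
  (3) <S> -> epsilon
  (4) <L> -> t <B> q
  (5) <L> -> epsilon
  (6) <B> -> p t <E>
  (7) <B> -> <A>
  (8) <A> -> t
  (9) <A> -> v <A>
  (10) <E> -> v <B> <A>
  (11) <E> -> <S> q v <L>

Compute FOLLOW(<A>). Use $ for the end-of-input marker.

{$, q, t, v}

FIRST(<L>) = {epsilon, t}
FIRST(<A>) = {t, v}
FIRST(<S>) = {epsilon, p, q, t}  (via <L> q)
FIRST(<B>) = {p, t, v}  (via <A>)
FIRST(<E>) = {p, q, t, v}  (via <S> q v <L>)
FOLLOW(<S>) includes $ since <S> is the start symbol.
FOLLOW(<S>): in <E>-><S> q v <L>, <S> is followed by q v <L> with FIRST {q}. Thus FOLLOW(<S>) = {$, q}.
FOLLOW(<B>): in <L>->t <B> q, <B> is followed by q with FIRST {q}; in <E>->v <B> <A>, <B> is followed by <A> with FIRST {t, v}. Thus FOLLOW(<B>) = {q, t, v}.
FOLLOW(<E>): in <B>->p t <E>, the suffix after <E> is empty, so FOLLOW(<E>) ⊇ FOLLOW(<B>) = {q, t, v}. Thus FOLLOW(<E>) = {q, t, v}.
FOLLOW(<L>): in <S>-><L> q, <L> is followed by q with FIRST {q}; in <E>-><S> q v <L>, the suffix after <L> is empty, so FOLLOW(<L>) ⊇ FOLLOW(<E>) = {q, t, v}. Thus FOLLOW(<L>) = {q, t, v}.
FOLLOW(<A>): in <S>->p v <A>, the suffix after <A> is empty, so FOLLOW(<A>) ⊇ FOLLOW(<S>) = {$, q}; in <B>-><A>, the suffix after <A> is empty, so FOLLOW(<A>) ⊇ FOLLOW(<B>) = {q, t, v}; in <A>->v <A>, the suffix after <A> is empty (adds nothing new); in <E>->v <B> <A>, the suffix after <A> is empty, so FOLLOW(<A>) ⊇ FOLLOW(<E>) = {q, t, v}. Thus FOLLOW(<A>) = {$, q, t, v}.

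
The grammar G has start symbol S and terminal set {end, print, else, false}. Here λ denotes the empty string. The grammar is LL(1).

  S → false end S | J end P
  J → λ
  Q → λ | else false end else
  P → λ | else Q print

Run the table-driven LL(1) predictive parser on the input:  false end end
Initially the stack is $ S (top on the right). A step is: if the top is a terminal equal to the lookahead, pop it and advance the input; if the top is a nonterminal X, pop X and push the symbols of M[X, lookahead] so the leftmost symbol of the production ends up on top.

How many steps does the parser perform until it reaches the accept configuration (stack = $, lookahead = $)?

7

step 1: stack=$ S  input=false end end $  — expand S → false end S
step 2: stack=$ S end false  input=false end end $  — match false
step 3: stack=$ S end  input=end end $  — match end
step 4: stack=$ S  input=end $  — expand S → J end P
step 5: stack=$ P end J  input=end $  — expand J → λ
step 6: stack=$ P end  input=end $  — match end
step 7: stack=$ P  input=$  — expand P → λ
Accept reached after 7 steps.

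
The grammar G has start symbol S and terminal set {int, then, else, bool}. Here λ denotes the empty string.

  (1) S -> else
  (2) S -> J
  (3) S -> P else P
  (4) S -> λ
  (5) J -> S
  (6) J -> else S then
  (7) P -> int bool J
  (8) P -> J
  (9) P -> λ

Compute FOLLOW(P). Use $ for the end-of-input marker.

{$, else, then}

FIRST(S) = {λ, else, int}  (via J, P else P)
FIRST(J) = {λ, else, int}  (via S)
FIRST(P) = {λ, else, int}  (via J)
FOLLOW(S) includes $ since S is the start symbol.
FOLLOW(S): in J->S, the suffix after S is empty, so FOLLOW(S) ⊇ FOLLOW(J) = {$, else, then}; in J->else S then, S is followed by then with FIRST {then}. Thus FOLLOW(S) = {$, else, then}.
FOLLOW(P): in S->P else P (occurrence 1), P is followed by else P with FIRST {else}; in S->P else P (occurrence 2), the suffix after P is empty, so FOLLOW(P) ⊇ FOLLOW(S) = {$, else, then}. Thus FOLLOW(P) = {$, else, then}.
FOLLOW(J): in S->J, the suffix after J is empty, so FOLLOW(J) ⊇ FOLLOW(S) = {$, else, then}; in P->int bool J, the suffix after J is empty, so FOLLOW(J) ⊇ FOLLOW(P) = {$, else, then}; in P->J, the suffix after J is empty, so FOLLOW(J) ⊇ FOLLOW(P) = {$, else, then}. Thus FOLLOW(J) = {$, else, then}.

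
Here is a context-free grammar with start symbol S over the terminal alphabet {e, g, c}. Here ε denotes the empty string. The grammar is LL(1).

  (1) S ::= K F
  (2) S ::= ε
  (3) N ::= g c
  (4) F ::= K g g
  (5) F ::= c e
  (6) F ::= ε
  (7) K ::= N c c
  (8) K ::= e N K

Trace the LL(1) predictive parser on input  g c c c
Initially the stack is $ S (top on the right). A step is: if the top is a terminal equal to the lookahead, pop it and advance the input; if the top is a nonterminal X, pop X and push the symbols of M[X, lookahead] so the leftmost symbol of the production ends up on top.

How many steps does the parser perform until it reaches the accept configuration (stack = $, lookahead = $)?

     Stack        Input      Action
  1  $ S          g c c c $  expand S ::= K F
  2  $ F K        g c c c $  expand K ::= N c c
  3  $ F c c N    g c c c $  expand N ::= g c
  4  $ F c c c g  g c c c $  match g
  5  $ F c c c    c c c $    match c
  6  $ F c c      c c $      match c
  7  $ F c        c $        match c
  8  $ F          $          expand F ::= ε
Accept reached after 8 steps.

8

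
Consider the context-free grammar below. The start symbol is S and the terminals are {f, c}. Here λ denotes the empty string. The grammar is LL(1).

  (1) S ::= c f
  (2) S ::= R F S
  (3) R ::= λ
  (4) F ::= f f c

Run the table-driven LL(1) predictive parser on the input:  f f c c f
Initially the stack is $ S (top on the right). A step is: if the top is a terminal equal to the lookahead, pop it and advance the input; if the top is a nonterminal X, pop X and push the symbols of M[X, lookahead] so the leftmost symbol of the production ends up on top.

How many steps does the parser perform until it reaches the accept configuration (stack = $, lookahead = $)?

step 1: stack=$ S  input=f f c c f $  — expand S ::= R F S
step 2: stack=$ S F R  input=f f c c f $  — expand R ::= λ
step 3: stack=$ S F  input=f f c c f $  — expand F ::= f f c
step 4: stack=$ S c f f  input=f f c c f $  — match f
step 5: stack=$ S c f  input=f c c f $  — match f
step 6: stack=$ S c  input=c c f $  — match c
step 7: stack=$ S  input=c f $  — expand S ::= c f
step 8: stack=$ f c  input=c f $  — match c
step 9: stack=$ f  input=f $  — match f
Accept reached after 9 steps.

9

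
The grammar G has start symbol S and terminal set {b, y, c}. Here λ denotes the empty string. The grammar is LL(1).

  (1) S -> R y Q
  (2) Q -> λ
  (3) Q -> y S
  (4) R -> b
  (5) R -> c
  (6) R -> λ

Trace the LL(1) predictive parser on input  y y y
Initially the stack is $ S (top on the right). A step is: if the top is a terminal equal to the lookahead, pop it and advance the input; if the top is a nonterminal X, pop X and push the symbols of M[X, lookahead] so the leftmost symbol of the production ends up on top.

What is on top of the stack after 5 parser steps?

step 1: stack=$ S  input=y y y $  — expand S -> R y Q
step 2: stack=$ Q y R  input=y y y $  — expand R -> λ
step 3: stack=$ Q y  input=y y y $  — match y
step 4: stack=$ Q  input=y y $  — expand Q -> y S
step 5: stack=$ S y  input=y y $  — match y
Stack after step 5: $ S (top = S).

S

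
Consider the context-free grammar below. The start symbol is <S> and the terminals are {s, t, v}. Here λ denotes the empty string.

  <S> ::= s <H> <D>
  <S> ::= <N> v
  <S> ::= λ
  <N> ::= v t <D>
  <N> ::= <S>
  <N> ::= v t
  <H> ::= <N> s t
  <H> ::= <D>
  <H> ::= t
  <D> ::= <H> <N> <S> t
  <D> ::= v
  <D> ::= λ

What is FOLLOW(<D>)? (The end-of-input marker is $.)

{$, s, t, v}

FIRST(<S>): from <S>::=s <H> <D> we get {s}; from <S>::=<N> v we get {s, v}; from <S>::=λ we get {λ}. So FIRST(<S>) = {λ, s, v}.
FIRST(<N>): from <N>::=v t <D> we get {v}; from <N>::=<S> we get {λ, s, v}; from <N>::=v t we get {v}. So FIRST(<N>) = {λ, s, v}.
FIRST(<H>): from <H>::=<N> s t we get {s, v}; from <H>::=<D> we get {λ, s, t, v}; from <H>::=t we get {t}. So FIRST(<H>) = {λ, s, t, v}.
FIRST(<D>): from <D>::=<H> <N> <S> t we get {s, t, v}; from <D>::=v we get {v}; from <D>::=λ we get {λ}. So FIRST(<D>) = {λ, s, t, v}.
FOLLOW(<S>) includes $ since <S> is the start symbol.
FOLLOW(<N>): in <S>::=<N> v, <N> is followed by v with FIRST {v}; in <H>::=<N> s t, <N> is followed by s t with FIRST {s}; in <D>::=<H> <N> <S> t, <N> is followed by <S> t with FIRST {s, t, v}. Thus FOLLOW(<N>) = {s, t, v}.
FOLLOW(<S>): in <N>::=<S>, the suffix after <S> is empty, so FOLLOW(<S>) ⊇ FOLLOW(<N>) = {s, t, v}; in <D>::=<H> <N> <S> t, <S> is followed by t with FIRST {t}. Thus FOLLOW(<S>) = {$, s, t, v}.
FOLLOW(<H>): in <S>::=s <H> <D>, <H> is followed by <D> with FIRST {λ, s, t, v}; in <S>::=s <H> <D>, the suffix after <H> is nullable, so FOLLOW(<H>) ⊇ FOLLOW(<S>) = {$, s, t, v}; in <D>::=<H> <N> <S> t, <H> is followed by <N> <S> t with FIRST {s, t, v}. Thus FOLLOW(<H>) = {$, s, t, v}.
FOLLOW(<D>): in <S>::=s <H> <D>, the suffix after <D> is empty, so FOLLOW(<D>) ⊇ FOLLOW(<S>) = {$, s, t, v}; in <N>::=v t <D>, the suffix after <D> is empty, so FOLLOW(<D>) ⊇ FOLLOW(<N>) = {s, t, v}; in <H>::=<D>, the suffix after <D> is empty, so FOLLOW(<D>) ⊇ FOLLOW(<H>) = {$, s, t, v}. Thus FOLLOW(<D>) = {$, s, t, v}.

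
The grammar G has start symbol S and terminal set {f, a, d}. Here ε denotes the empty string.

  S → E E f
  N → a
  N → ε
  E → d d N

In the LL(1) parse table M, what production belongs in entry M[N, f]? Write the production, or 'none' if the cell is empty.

N → ε

FIRST(N) = {ε, a}
FIRST(E) = {d}
FIRST(S) = {d}  (via E E f)
FOLLOW(S) includes $ since S is the start symbol.
FOLLOW(E): in S→E E f (occurrence 1), E is followed by E f with FIRST {d}; in S→E E f (occurrence 2), E is followed by f with FIRST {f}. Thus FOLLOW(E) = {d, f}.
FOLLOW(N): in E→d d N, the suffix after N is empty, so FOLLOW(N) ⊇ FOLLOW(E) = {d, f}. Thus FOLLOW(N) = {d, f}.
For N → a: FIRST(a) = {a}, so it goes in M[N, t] for t ∈ {a}.
For N → ε: FIRST(ε) = {ε}, so it goes in M[N, t] for t ∈ {}; since ε ∈ FIRST, also for every t ∈ FOLLOW(N) = {d, f}.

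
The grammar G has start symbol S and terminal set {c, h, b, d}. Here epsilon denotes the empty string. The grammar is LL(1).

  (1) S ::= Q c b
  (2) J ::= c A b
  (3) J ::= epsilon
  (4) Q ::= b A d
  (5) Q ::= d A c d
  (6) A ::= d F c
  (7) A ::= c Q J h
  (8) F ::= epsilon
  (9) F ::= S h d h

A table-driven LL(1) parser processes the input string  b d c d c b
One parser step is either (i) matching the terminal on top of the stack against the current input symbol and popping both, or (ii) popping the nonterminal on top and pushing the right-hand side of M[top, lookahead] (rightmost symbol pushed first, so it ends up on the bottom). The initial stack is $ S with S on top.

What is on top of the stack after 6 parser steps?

     Stack          Input          Action
  1  $ S            b d c d c b $  expand S ::= Q c b
  2  $ b c Q        b d c d c b $  expand Q ::= b A d
  3  $ b c d A b    b d c d c b $  match b
  4  $ b c d A      d c d c b $    expand A ::= d F c
  5  $ b c d c F d  d c d c b $    match d
  6  $ b c d c F    c d c b $      expand F ::= epsilon
Stack after step 6: $ b c d c (top = c).

c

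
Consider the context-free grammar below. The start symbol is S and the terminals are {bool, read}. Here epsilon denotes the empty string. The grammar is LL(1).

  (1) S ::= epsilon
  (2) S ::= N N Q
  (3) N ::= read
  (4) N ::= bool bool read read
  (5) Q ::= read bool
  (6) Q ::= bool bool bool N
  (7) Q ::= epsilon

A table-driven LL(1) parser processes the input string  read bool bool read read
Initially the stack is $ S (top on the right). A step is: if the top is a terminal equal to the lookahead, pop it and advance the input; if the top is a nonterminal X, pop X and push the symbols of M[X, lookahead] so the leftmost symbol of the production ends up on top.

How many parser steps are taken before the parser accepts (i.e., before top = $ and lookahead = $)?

     Stack                    Input                       Action
  1  $ S                      read bool bool read read $  expand S ::= N N Q
  2  $ Q N N                  read bool bool read read $  expand N ::= read
  3  $ Q N read               read bool bool read read $  match read
  4  $ Q N                    bool bool read read $       expand N ::= bool bool read read
  5  $ Q read read bool bool  bool bool read read $       match bool
  6  $ Q read read bool       bool read read $            match bool
  7  $ Q read read            read read $                 match read
  8  $ Q read                 read $                      match read
  9  $ Q                      $                           expand Q ::= epsilon
Accept reached after 9 steps.

9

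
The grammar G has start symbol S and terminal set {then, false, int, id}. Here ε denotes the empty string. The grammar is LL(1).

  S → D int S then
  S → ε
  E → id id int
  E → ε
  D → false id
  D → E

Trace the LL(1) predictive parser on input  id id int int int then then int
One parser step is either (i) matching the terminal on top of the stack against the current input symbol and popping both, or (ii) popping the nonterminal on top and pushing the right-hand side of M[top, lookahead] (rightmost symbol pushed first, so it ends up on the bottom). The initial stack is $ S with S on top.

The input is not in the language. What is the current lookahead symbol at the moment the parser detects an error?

step 1: stack=$ S  input=id id int int int then then int $  — expand S → D int S then
step 2: stack=$ then S int D  input=id id int int int then then int $  — expand D → E
step 3: stack=$ then S int E  input=id id int int int then then int $  — expand E → id id int
step 4: stack=$ then S int int id id  input=id id int int int then then int $  — match id
step 5: stack=$ then S int int id  input=id int int int then then int $  — match id
step 6: stack=$ then S int int  input=int int int then then int $  — match int
step 7: stack=$ then S int  input=int int then then int $  — match int
step 8: stack=$ then S  input=int then then int $  — expand S → D int S then
step 9: stack=$ then then S int D  input=int then then int $  — expand D → E
step 10: stack=$ then then S int E  input=int then then int $  — expand E → ε
step 11: stack=$ then then S int  input=int then then int $  — match int
step 12: stack=$ then then S  input=then then int $  — expand S → ε
step 13: stack=$ then then  input=then then int $  — match then
step 14: stack=$ then  input=then int $  — match then
step 15: stack=$  input=int $  — error: stack empty but input remains

int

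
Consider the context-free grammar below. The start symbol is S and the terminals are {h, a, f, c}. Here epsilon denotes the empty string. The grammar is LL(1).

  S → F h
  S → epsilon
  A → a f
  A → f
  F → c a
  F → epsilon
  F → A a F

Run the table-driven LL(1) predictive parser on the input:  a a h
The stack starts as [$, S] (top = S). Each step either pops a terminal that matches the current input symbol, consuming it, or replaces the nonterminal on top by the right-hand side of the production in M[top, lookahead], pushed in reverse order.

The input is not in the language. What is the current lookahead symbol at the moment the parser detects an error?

a

step 1: stack=$ S  input=a a h $  — expand S → F h
step 2: stack=$ h F  input=a a h $  — expand F → A a F
step 3: stack=$ h F a A  input=a a h $  — expand A → a f
step 4: stack=$ h F a f a  input=a a h $  — match a
step 5: stack=$ h F a f  input=a h $  — error: top is terminal f but lookahead is a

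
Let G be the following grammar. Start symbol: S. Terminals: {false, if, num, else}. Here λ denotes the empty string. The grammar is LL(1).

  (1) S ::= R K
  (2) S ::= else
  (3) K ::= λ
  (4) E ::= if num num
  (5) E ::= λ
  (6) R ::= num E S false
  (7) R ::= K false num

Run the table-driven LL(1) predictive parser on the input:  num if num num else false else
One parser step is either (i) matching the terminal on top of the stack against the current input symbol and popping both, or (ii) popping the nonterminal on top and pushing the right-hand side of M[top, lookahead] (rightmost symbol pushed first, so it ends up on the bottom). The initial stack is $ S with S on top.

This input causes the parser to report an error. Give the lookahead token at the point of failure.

step 1: stack=$ S  input=num if num num else false else $  — expand S ::= R K
step 2: stack=$ K R  input=num if num num else false else $  — expand R ::= num E S false
step 3: stack=$ K false S E num  input=num if num num else false else $  — match num
step 4: stack=$ K false S E  input=if num num else false else $  — expand E ::= if num num
step 5: stack=$ K false S num num if  input=if num num else false else $  — match if
step 6: stack=$ K false S num num  input=num num else false else $  — match num
step 7: stack=$ K false S num  input=num else false else $  — match num
step 8: stack=$ K false S  input=else false else $  — expand S ::= else
step 9: stack=$ K false else  input=else false else $  — match else
step 10: stack=$ K false  input=false else $  — match false
step 11: stack=$ K  input=else $  — error: M[K, else] is empty

else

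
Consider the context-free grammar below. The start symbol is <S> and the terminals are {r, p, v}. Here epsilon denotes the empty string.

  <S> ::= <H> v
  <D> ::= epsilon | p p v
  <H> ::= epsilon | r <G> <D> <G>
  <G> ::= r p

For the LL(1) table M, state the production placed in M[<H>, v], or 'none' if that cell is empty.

<H> ::= epsilon

FIRST(<D>) = {epsilon, p}
FIRST(<H>) = {epsilon, r}
FIRST(<G>) = {r}
FIRST(<S>) = {r, v}  (via <H> v)
FOLLOW(<S>) includes $ since <S> is the start symbol.
FOLLOW(<H>): in <S>::=<H> v, <H> is followed by v with FIRST {v}. Thus FOLLOW(<H>) = {v}.
For <H> ::= epsilon: FIRST(epsilon) = {epsilon}, so it goes in M[<H>, t] for t ∈ {}; since epsilon ∈ FIRST, also for every t ∈ FOLLOW(<H>) = {v}.
For <H> ::= r <G> <D> <G>: FIRST(r <G> <D> <G>) = {r}, so it goes in M[<H>, t] for t ∈ {r}.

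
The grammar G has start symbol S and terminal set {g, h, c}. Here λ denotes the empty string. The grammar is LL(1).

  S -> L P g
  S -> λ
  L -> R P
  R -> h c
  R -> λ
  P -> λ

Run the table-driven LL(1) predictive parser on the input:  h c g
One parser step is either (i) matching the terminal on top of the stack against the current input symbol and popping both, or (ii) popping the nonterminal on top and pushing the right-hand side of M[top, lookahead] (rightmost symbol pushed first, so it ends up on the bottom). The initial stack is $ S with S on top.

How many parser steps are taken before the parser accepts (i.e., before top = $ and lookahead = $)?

     Stack        Input    Action
  1  $ S          h c g $  expand S -> L P g
  2  $ g P L      h c g $  expand L -> R P
  3  $ g P P R    h c g $  expand R -> h c
  4  $ g P P c h  h c g $  match h
  5  $ g P P c    c g $    match c
  6  $ g P P      g $      expand P -> λ
  7  $ g P        g $      expand P -> λ
  8  $ g          g $      match g
Accept reached after 8 steps.

8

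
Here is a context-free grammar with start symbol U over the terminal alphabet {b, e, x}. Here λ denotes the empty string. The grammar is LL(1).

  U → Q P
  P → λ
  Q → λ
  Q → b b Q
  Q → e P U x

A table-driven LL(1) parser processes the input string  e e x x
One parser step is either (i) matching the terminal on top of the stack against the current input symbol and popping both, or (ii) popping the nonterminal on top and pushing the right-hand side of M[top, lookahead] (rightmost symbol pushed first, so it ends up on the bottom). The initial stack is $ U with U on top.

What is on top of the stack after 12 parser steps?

step 1: stack=$ U  input=e e x x $  — expand U → Q P
step 2: stack=$ P Q  input=e e x x $  — expand Q → e P U x
step 3: stack=$ P x U P e  input=e e x x $  — match e
step 4: stack=$ P x U P  input=e x x $  — expand P → λ
step 5: stack=$ P x U  input=e x x $  — expand U → Q P
step 6: stack=$ P x P Q  input=e x x $  — expand Q → e P U x
step 7: stack=$ P x P x U P e  input=e x x $  — match e
step 8: stack=$ P x P x U P  input=x x $  — expand P → λ
step 9: stack=$ P x P x U  input=x x $  — expand U → Q P
step 10: stack=$ P x P x P Q  input=x x $  — expand Q → λ
step 11: stack=$ P x P x P  input=x x $  — expand P → λ
step 12: stack=$ P x P x  input=x x $  — match x
Stack after step 12: $ P x P (top = P).

P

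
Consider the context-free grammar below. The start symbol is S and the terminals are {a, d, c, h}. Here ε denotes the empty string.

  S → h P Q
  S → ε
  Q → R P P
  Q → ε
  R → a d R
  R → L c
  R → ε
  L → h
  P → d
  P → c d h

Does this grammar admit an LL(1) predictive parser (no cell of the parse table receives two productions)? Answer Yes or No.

FIRST(S) = {ε, h}
FIRST(Q) = {ε, a, c, d, h}
FIRST(R) = {ε, a, h}
FIRST(L) = {h}
FIRST(P) = {c, d}
FOLLOW(S) = {$}
FOLLOW(Q) = {$}
FOLLOW(R) = {c, d}
FOLLOW(L) = {c}
FOLLOW(P) = {$, a, c, d, h}
Each cell of M receives at most one production.

Yes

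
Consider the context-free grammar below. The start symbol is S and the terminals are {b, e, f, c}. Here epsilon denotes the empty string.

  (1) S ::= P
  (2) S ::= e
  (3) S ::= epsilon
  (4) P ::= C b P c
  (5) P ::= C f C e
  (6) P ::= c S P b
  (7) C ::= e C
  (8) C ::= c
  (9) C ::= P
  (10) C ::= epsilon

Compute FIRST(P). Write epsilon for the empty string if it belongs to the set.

FIRST(S) = {epsilon, b, c, e, f}  (via P)
FIRST(P) = {b, c, e, f}  (via C b P c, C f C e)
FIRST(C) = {epsilon, b, c, e, f}  (via P)

{b, c, e, f}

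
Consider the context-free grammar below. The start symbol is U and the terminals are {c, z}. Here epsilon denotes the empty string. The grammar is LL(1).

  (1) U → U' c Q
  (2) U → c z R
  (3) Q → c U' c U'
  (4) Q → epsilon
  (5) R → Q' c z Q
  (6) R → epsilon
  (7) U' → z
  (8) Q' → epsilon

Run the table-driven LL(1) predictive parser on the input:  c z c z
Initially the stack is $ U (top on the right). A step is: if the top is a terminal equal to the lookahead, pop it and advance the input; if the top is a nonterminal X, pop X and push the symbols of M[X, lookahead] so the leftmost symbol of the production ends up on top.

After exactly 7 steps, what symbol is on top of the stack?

Q

     Stack       Input      Action
  1  $ U         c z c z $  expand U → c z R
  2  $ R z c     c z c z $  match c
  3  $ R z       z c z $    match z
  4  $ R         c z $      expand R → Q' c z Q
  5  $ Q z c Q'  c z $      expand Q' → epsilon
  6  $ Q z c     c z $      match c
  7  $ Q z       z $        match z
Stack after step 7: $ Q (top = Q).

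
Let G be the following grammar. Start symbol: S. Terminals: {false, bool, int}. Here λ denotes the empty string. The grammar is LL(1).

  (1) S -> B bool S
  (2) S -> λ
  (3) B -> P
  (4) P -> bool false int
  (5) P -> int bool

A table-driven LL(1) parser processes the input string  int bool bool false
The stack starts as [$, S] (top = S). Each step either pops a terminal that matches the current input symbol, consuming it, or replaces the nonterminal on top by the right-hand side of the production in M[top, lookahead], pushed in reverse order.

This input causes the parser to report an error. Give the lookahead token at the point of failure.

     Stack              Input                  Action
  1  $ S                int bool bool false $  expand S -> B bool S
  2  $ S bool B         int bool bool false $  expand B -> P
  3  $ S bool P         int bool bool false $  expand P -> int bool
  4  $ S bool bool int  int bool bool false $  match int
  5  $ S bool bool      bool bool false $      match bool
  6  $ S bool           bool false $           match bool
  7  $ S                false $                error: M[S, false] is empty

false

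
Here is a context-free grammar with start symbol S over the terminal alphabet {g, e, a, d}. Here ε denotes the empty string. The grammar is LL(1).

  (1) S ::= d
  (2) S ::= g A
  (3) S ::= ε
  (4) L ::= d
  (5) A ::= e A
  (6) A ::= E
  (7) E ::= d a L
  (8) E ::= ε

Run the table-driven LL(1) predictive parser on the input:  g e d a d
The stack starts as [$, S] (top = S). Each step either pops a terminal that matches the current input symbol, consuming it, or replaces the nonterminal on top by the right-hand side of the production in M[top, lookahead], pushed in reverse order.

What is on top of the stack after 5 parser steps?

E

     Stack  Input        Action
  1  $ S    g e d a d $  expand S ::= g A
  2  $ A g  g e d a d $  match g
  3  $ A    e d a d $    expand A ::= e A
  4  $ A e  e d a d $    match e
  5  $ A    d a d $      expand A ::= E
Stack after step 5: $ E (top = E).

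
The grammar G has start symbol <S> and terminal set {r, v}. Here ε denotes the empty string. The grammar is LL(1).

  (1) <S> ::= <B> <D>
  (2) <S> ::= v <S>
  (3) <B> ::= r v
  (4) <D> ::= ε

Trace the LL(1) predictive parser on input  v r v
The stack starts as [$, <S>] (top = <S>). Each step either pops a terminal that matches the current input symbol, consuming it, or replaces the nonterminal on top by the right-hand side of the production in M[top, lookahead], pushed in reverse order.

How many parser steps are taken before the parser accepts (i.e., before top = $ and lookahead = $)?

     Stack      Input    Action
  1  $ <S>      v r v $  expand <S> ::= v <S>
  2  $ <S> v    v r v $  match v
  3  $ <S>      r v $    expand <S> ::= <B> <D>
  4  $ <D> <B>  r v $    expand <B> ::= r v
  5  $ <D> v r  r v $    match r
  6  $ <D> v    v $      match v
  7  $ <D>      $        expand <D> ::= ε
Accept reached after 7 steps.

7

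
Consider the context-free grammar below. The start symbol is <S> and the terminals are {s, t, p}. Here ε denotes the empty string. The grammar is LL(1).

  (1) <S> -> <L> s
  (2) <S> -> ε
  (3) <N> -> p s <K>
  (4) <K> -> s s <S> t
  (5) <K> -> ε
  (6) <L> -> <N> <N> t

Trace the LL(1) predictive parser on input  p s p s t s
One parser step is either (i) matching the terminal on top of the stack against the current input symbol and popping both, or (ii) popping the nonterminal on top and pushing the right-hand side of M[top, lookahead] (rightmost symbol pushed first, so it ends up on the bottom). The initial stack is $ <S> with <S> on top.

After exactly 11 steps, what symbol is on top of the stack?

s

      Stack              Input          Action
   1  $ <S>              p s p s t s $  expand <S> -> <L> s
   2  $ s <L>            p s p s t s $  expand <L> -> <N> <N> t
   3  $ s t <N> <N>      p s p s t s $  expand <N> -> p s <K>
   4  $ s t <N> <K> s p  p s p s t s $  match p
   5  $ s t <N> <K> s    s p s t s $    match s
   6  $ s t <N> <K>      p s t s $      expand <K> -> ε
   7  $ s t <N>          p s t s $      expand <N> -> p s <K>
   8  $ s t <K> s p      p s t s $      match p
   9  $ s t <K> s        s t s $        match s
  10  $ s t <K>          t s $          expand <K> -> ε
  11  $ s t              t s $          match t
Stack after step 11: $ s (top = s).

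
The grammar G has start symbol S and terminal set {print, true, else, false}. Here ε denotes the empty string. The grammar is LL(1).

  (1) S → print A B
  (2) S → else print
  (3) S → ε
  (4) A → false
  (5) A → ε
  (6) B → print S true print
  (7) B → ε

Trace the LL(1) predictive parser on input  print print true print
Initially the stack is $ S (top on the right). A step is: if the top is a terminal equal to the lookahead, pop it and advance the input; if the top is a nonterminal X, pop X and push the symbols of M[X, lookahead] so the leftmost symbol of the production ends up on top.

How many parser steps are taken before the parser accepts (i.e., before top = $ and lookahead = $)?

step 1: stack=$ S  input=print print true print $  — expand S → print A B
step 2: stack=$ B A print  input=print print true print $  — match print
step 3: stack=$ B A  input=print true print $  — expand A → ε
step 4: stack=$ B  input=print true print $  — expand B → print S true print
step 5: stack=$ print true S print  input=print true print $  — match print
step 6: stack=$ print true S  input=true print $  — expand S → ε
step 7: stack=$ print true  input=true print $  — match true
step 8: stack=$ print  input=print $  — match print
Accept reached after 8 steps.

8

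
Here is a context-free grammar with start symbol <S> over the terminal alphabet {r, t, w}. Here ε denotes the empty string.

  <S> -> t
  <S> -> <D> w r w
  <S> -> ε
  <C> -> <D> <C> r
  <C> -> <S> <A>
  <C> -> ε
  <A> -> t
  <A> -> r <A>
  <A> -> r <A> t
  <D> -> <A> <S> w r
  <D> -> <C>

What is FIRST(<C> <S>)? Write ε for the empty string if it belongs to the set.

{ε, r, t, w}

FIRST(<A>) = {r, t}
FIRST(<S>) = {ε, r, t, w}  (via <D> w r w)
FIRST(<C>) = {ε, r, t, w}  (via <D> <C> r, <S> <A>)
FIRST(<D>) = {ε, r, t, w}  (via <A> <S> w r, <C>)
FIRST(<C> <S>): take FIRST of each symbol in turn, carrying on past any symbol whose FIRST contains ε; result {ε, r, t, w}.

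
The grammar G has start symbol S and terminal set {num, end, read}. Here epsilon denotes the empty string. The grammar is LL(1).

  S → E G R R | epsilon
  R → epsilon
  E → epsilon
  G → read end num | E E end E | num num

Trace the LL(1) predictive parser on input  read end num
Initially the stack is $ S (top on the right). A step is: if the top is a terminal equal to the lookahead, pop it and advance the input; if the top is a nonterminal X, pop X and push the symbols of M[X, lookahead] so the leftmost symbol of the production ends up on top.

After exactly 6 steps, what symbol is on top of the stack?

R

     Stack               Input           Action
  1  $ S                 read end num $  expand S → E G R R
  2  $ R R G E           read end num $  expand E → epsilon
  3  $ R R G             read end num $  expand G → read end num
  4  $ R R num end read  read end num $  match read
  5  $ R R num end       end num $       match end
  6  $ R R num           num $           match num
Stack after step 6: $ R R (top = R).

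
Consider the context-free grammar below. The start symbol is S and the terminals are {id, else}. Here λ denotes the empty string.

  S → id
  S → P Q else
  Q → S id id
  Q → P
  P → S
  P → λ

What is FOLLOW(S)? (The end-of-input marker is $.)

FIRST(S) = {else, id}  (via P Q else)
FIRST(P) = {λ, else, id}  (via S)
FIRST(Q) = {λ, else, id}  (via S id id, P)
FOLLOW(S) includes $ since S is the start symbol.
FOLLOW(Q): in S→P Q else, Q is followed by else with FIRST {else}. Thus FOLLOW(Q) = {else}.
FOLLOW(P): in S→P Q else, P is followed by Q else with FIRST {else, id}; in Q→P, the suffix after P is empty, so FOLLOW(P) ⊇ FOLLOW(Q) = {else}. Thus FOLLOW(P) = {else, id}.
FOLLOW(S): in Q→S id id, S is followed by id id with FIRST {id}; in P→S, the suffix after S is empty, so FOLLOW(S) ⊇ FOLLOW(P) = {else, id}. Thus FOLLOW(S) = {$, else, id}.

{$, else, id}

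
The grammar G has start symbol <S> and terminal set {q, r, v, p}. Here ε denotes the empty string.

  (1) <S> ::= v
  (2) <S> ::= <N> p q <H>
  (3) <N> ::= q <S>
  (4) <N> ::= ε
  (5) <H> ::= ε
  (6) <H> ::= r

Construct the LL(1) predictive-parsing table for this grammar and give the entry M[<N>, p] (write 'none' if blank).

FIRST(<N>) = {ε, q}
FIRST(<H>) = {ε, r}
FIRST(<S>) = {p, q, v}  (via <N> p q <H>)
FOLLOW(<S>) includes $ since <S> is the start symbol.
FOLLOW(<N>): in <S>::=<N> p q <H>, <N> is followed by p q <H> with FIRST {p}. Thus FOLLOW(<N>) = {p}.
For <N> ::= q <S>: FIRST(q <S>) = {q}, so it goes in M[<N>, t] for t ∈ {q}.
For <N> ::= ε: FIRST(ε) = {ε}, so it goes in M[<N>, t] for t ∈ {}; since ε ∈ FIRST, also for every t ∈ FOLLOW(<N>) = {p}.

<N> ::= ε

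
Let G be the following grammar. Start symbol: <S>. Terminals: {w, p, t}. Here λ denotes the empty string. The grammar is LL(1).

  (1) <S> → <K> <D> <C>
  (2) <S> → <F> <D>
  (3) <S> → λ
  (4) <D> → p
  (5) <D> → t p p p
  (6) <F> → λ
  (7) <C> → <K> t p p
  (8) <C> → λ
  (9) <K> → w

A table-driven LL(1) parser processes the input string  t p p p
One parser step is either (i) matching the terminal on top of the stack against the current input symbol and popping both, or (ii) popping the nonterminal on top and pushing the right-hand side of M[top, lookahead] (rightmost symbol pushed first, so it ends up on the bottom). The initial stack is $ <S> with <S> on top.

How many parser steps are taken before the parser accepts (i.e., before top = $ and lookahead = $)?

7

     Stack      Input      Action
  1  $ <S>      t p p p $  expand <S> → <F> <D>
  2  $ <D> <F>  t p p p $  expand <F> → λ
  3  $ <D>      t p p p $  expand <D> → t p p p
  4  $ p p p t  t p p p $  match t
  5  $ p p p    p p p $    match p
  6  $ p p      p p $      match p
  7  $ p        p $        match p
Accept reached after 7 steps.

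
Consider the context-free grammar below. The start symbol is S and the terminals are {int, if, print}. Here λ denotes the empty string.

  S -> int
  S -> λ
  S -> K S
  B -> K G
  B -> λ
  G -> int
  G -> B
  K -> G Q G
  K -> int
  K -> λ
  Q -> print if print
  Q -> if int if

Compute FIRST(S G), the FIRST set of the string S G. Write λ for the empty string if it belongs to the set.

{λ, if, int, print}

FIRST(Q) = {if, print}
FIRST(S) = {λ, if, int, print}  (via K S)
FIRST(B) = {λ, if, int, print}  (via K G)
FIRST(G) = {λ, if, int, print}  (via B)
FIRST(K) = {λ, if, int, print}  (via G Q G)
FIRST(S G): take FIRST of each symbol in turn, carrying on past any symbol whose FIRST contains λ; result {λ, if, int, print}.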